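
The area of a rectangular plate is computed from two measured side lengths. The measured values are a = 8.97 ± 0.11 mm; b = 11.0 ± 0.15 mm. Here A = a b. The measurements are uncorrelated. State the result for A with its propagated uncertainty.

A is a product of powers, so relative uncertainties combine in quadrature:
  (1·δa/a)² = (1×0.0123)² = 0.000150;  (1·δb/b)² = (1×0.0136)² = 0.000186
δA/A = √(0.000336) = 0.0183
A = 98.7 mm^2, so δA = 0.0183 × 98.7 = 1.81 mm^2.

98.7 ± 1.81 mm^2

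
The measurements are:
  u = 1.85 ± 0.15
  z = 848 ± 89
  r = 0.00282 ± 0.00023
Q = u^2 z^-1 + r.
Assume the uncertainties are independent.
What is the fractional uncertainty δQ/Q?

Let p = u^2·z^-1 = 0.00404. δp/p = √((2·δu/u)² + (-1·δz/z)²) = √(0.0263 + 0.0110) = 0.193, so δp = 0.000780.
Q = p + r: δQ = √(δp² + δr²) = √(6.08e-07 + 5.29e-08) = 0.000813
Q = 0.00686, so δQ/Q = 0.000813/0.00686 = 0.119.

0.119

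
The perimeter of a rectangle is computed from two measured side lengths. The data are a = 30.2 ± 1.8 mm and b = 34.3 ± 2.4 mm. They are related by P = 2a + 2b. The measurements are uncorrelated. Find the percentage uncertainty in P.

Each term contributes (cᵢ δxᵢ)² to (δP)²:
  (2·δa)² = 13.0;  (2·δb)² = 23.0
δP = √(36.0) = 6.00 mm
P = 129 mm, so δP/P = 6.00/129 = 0.0465.

4.65%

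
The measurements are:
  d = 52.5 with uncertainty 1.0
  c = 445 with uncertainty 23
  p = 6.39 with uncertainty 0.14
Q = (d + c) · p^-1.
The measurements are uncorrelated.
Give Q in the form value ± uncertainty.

77.9 ± 3.99

Let u = d + c = 498. δu = √(δd² + δc²) = √(1.00 + 529) = 23.0, so δu/u = 0.0463.
Q is then a monomial in u, p:
δQ/Q = √((δu/u)² + (-1·δp/p)²) = √(0.00214 + 0.000480) = 0.0512
Q = 77.9, so δQ = 0.0512 × 77.9 = 3.99.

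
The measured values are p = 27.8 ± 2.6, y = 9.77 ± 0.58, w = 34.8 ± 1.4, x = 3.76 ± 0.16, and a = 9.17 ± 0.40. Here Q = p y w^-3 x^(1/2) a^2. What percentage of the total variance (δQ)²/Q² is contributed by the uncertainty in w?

41.7%

(δQ/Q)² = (1·δp/p)² + (1·δy/y)² + (-3·δw/w)² + (½·δx/x)² + (2·δa/a)²
  p term: (1×0.0935)² = 0.00875
  y term: (1×0.0594)² = 0.00352
  w term: (-3×0.0402)² = 0.0146
  x term: (0.5×0.0426)² = 0.000453
  a term: (2×0.0436)² = 0.00761
Total = 0.0349. Share from w = 0.0146/0.0349 = 0.417.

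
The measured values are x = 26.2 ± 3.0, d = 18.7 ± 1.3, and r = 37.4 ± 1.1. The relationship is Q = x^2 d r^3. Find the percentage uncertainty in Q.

25.5%

Relative error in a monomial: (δQ/Q)² = Σ (nᵢ · δxᵢ/xᵢ)².
  (2·δx/x)² = (2×0.115)² = 0.0524;  (1·δd/d)² = (1×0.0695)² = 0.00483;  (3·δr/r)² = (3×0.0294)² = 0.00779
δQ/Q = √(0.0651) = 0.255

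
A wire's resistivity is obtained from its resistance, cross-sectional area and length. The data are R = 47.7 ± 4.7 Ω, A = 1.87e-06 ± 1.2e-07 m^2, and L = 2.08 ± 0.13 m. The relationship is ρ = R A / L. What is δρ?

5.71e-06 Ω·m

Relative error in a monomial: (δρ/ρ)² = Σ (nᵢ · δxᵢ/xᵢ)².
  (1·δR/R)² = (1×0.0985)² = 0.00971;  (1·δA/A)² = (1×0.0642)² = 0.00412;  (-1·δL/L)² = (-1×0.0625)² = 0.00391
δρ/ρ = √(0.0177) = 0.133
ρ = 4.29e-05 Ω·m, so δρ = 0.133 × 4.29e-05 = 5.71e-06 Ω·m.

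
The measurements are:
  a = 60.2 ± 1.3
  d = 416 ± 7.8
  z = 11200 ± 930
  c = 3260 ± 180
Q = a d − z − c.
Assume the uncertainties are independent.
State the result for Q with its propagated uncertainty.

Let p = a·d = 25000. δp/p = √((1·δa/a)² + (1·δd/d)²) = √(0.000466 + 0.000352) = 0.0286, so δp = 716.
Q = p − z − c: δQ = √(δp² + δz² + δc²) = √(5.13e+05 + 8.65e+05 + 32400) = 1190
Q = 10600.

10600 ± 1190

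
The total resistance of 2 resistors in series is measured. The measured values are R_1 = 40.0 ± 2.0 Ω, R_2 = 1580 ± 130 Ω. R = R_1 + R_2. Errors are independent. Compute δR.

Absolute uncertainties add in quadrature for a linear combination:
  (δR_1)² = 4.00;  (δR_2)² = 16900
δR = √(16900) = 130 Ω

130 Ω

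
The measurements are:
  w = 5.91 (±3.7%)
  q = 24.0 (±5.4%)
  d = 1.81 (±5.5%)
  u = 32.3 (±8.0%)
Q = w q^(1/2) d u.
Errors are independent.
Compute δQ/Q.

0.107

Each factor contributes (exponent × relative error)² to (δQ/Q)²:
  (1·δw/w)² = (1×0.0370)² = 0.00137;  (½·δq/q)² = (0.5×0.0540)² = 0.000729;  (1·δd/d)² = (1×0.0550)² = 0.00302;  (1·δu/u)² = (1×0.0800)² = 0.00640
δQ/Q = √(0.0115) = 0.107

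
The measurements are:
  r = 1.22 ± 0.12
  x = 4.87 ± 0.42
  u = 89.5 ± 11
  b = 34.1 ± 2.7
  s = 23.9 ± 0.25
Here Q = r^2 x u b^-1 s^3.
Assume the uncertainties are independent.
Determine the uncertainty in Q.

68000

Relative error in a monomial: (δQ/Q)² = Σ (nᵢ · δxᵢ/xᵢ)².
  (2·δr/r)² = (2×0.0984)² = 0.0387;  (1·δx/x)² = (1×0.0862)² = 0.00744;  (1·δu/u)² = (1×0.123)² = 0.0151;  (-1·δb/b)² = (-1×0.0792)² = 0.00627;  (3·δs/s)² = (3×0.0105)² = 0.000985
δQ/Q = √(0.0685) = 0.262
Q = 2.6e+05, so δQ = 0.262 × 2.6e+05 = 68000.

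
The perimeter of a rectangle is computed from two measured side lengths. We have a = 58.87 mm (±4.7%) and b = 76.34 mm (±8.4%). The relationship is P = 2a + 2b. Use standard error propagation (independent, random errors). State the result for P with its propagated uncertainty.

270.4 ± 14.0 mm

Sums and differences: (δP)² = Σ (cᵢ δxᵢ)².
  (2·δa)² = 30.6;  (2·δb)² = 164
δP = √(195) = 14.0 mm
P = 270.4 mm.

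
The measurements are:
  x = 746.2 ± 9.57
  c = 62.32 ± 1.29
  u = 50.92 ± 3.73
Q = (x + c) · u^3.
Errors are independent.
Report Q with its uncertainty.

Let w = x + c = 808.5. δw = √(δx² + δc²) = √(91.6 + 1.66) = 9.66, so δw/w = 0.0119.
Q is then a monomial in w, u:
δQ/Q = √((δw/w)² + (3·δu/u)²) = √(0.000143 + 0.0483) = 0.220
Q = 1.067e+08, so δQ = 0.220 × 1.067e+08 = 2.35e+07.

(1.067 ± 0.235) × 10^8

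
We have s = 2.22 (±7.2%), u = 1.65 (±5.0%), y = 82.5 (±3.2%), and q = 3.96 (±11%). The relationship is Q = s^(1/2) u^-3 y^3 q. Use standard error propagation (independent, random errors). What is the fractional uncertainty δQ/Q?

For a monomial Q ∝ s^(1/2), u^-3, y^3, q, fractional errors add in quadrature:
  (½·δs/s)² = (0.5×0.0720)² = 0.00130;  (-3·δu/u)² = (-3×0.0500)² = 0.0225;  (3·δy/y)² = (3×0.0320)² = 0.00922;  (1·δq/q)² = (1×0.110)² = 0.0121
δQ/Q = √(0.0451) = 0.212

0.212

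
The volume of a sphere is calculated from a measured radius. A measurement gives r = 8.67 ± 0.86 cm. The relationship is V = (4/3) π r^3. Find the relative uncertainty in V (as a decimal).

V ∝ r^3, so δV/V = |3| · δr/r = 3 × 0.0992 = 0.298.

0.298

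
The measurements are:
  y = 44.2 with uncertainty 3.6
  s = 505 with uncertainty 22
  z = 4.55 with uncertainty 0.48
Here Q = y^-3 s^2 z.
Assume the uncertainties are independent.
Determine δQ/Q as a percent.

28.0%

Q is a product of powers, so relative uncertainties combine in quadrature:
  (-3·δy/y)² = (-3×0.0814)² = 0.0597;  (2·δs/s)² = (2×0.0436)² = 0.00759;  (1·δz/z)² = (1×0.105)² = 0.0111
δQ/Q = √(0.0784) = 0.280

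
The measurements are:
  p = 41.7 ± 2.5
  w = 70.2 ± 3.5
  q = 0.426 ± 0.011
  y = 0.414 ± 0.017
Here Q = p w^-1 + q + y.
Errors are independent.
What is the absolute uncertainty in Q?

Let h = p·w^-1 = 0.594. δh/h = √((1·δp/p)² + (-1·δw/w)²) = √(0.00359 + 0.00249) = 0.0780, so δh = 0.0463.
Q = h + q + y: δQ = √(δh² + δq² + δy²) = √(0.00215 + 0.000121 + 0.000289) = 0.0506

0.0506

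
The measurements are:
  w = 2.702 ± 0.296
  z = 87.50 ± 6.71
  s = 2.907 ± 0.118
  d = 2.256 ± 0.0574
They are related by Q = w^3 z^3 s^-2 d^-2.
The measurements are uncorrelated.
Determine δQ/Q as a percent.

41.2%

Q is a product of powers, so relative uncertainties combine in quadrature:
  (3·δw/w)² = (3×0.110)² = 0.108;  (3·δz/z)² = (3×0.0767)² = 0.0529;  (-2·δs/s)² = (-2×0.0406)² = 0.00659;  (-2·δd/d)² = (-2×0.0254)² = 0.00259
δQ/Q = √(0.170) = 0.412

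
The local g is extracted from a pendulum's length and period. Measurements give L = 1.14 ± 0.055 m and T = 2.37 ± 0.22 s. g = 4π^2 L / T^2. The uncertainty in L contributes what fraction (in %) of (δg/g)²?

6.33%

(δg/g)² = (1·δL/L)² + (-2·δT/T)²
  L term: (1×0.0482)² = 0.00233
  T term: (-2×0.0928)² = 0.0345
Total = 0.0368. Share from L = 0.00233/0.0368 = 0.0633.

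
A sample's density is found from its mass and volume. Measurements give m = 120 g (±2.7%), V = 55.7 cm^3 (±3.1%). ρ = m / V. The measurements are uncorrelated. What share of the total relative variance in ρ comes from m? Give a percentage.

43.1%

(δρ/ρ)² = (1·δm/m)² + (-1·δV/V)²
  m term: (1×0.0270)² = 0.000729
  V term: (-1×0.0310)² = 0.000961
Total = 0.00169. Share from m = 0.000729/0.00169 = 0.431.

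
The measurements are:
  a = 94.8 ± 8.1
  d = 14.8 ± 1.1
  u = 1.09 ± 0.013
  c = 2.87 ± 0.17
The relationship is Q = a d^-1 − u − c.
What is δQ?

0.745

Let p = a·d^-1 = 6.41. δp/p = √((1·δa/a)² + (-1·δd/d)²) = √(0.00730 + 0.00552) = 0.113, so δp = 0.725.
Q = p − u − c: δQ = √(δp² + δu² + δc²) = √(0.526 + 0.000169 + 0.0289) = 0.745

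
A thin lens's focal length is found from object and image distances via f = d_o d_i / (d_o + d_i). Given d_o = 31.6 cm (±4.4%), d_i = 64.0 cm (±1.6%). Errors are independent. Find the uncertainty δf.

0.633 cm

∂f/∂d_o = (d_i/(d_o+d_i))² = 0.448;  ∂f/∂d_i = (d_o/(d_o+d_i))² = 0.109
δf = √((∂f/∂d_o · δd_o)² + (∂f/∂d_i · δd_i)²) = √(0.388 + 0.0125) = 0.633 cm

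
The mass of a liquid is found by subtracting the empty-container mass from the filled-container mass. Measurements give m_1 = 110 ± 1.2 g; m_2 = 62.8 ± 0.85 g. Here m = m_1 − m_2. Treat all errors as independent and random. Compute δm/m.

For a sum/difference, combine absolute errors in quadrature:
  (δm_1)² = 1.44;  (δm_2)² = 0.722
δm = √(2.16) = 1.47 g
m = 47.2 g, so δm/m = 1.47/47.2 = 0.0312.

0.0312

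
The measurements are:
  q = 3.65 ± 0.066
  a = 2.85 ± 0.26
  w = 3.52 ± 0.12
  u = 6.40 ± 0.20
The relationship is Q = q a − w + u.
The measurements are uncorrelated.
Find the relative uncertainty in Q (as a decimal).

0.0749

Let p = q·a = 10.4. δp/p = √((1·δq/q)² + (1·δa/a)²) = √(0.000327 + 0.00832) = 0.0930, so δp = 0.967.
Q = p − w + u: δQ = √(δp² + δw² + δu²) = √(0.936 + 0.0144 + 0.0400) = 0.995
Q = 13.3, so δQ/Q = 0.995/13.3 = 0.0749.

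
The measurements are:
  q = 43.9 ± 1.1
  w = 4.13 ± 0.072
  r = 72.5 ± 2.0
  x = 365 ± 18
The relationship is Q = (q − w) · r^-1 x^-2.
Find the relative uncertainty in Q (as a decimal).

Let u = q − w = 39.8. δu = √(δq² + δw²) = √(1.21 + 0.00518) = 1.10, so δu/u = 0.0277.
Q is then a monomial in u, r, x:
δQ/Q = √((δu/u)² + (-1·δr/r)² + (-2·δx/x)²) = √(0.000768 + 0.000761 + 0.00973) = 0.106

0.106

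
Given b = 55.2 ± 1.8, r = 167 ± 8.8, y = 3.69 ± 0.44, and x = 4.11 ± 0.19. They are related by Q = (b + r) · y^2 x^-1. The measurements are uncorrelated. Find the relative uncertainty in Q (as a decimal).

0.246

Let u = b + r = 222. δu = √(δb² + δr²) = √(3.24 + 77.4) = 8.98, so δu/u = 0.0404.
Q is then a monomial in u, y, x:
δQ/Q = √((δu/u)² + (2·δy/y)² + (-1·δx/x)²) = √(0.00163 + 0.0569 + 0.00214) = 0.246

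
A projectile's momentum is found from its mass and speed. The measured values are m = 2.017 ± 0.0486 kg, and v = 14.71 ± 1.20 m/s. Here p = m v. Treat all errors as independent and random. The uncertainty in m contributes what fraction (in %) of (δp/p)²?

(δp/p)² = (1·δm/m)² + (1·δv/v)²
  m term: (1×0.0241)² = 0.000581
  v term: (1×0.0816)² = 0.00665
Total = 0.00724. Share from m = 0.000581/0.00724 = 0.0802.

8.02%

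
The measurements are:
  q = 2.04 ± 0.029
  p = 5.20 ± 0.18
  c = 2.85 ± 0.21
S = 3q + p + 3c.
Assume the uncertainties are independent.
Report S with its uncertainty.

For a sum/difference, combine absolute errors in quadrature:
  (3·δq)² = 0.00757;  (δp)² = 0.0324;  (3·δc)² = 0.397
δS = √(0.437) = 0.661
S = 19.9.

19.9 ± 0.661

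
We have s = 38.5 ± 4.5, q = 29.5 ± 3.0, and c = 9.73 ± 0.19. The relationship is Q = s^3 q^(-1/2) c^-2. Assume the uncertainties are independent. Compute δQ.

Relative error in a monomial: (δQ/Q)² = Σ (nᵢ · δxᵢ/xᵢ)².
  (3·δs/s)² = (3×0.117)² = 0.123;  (−½·δq/q)² = (-0.5×0.102)² = 0.00259;  (-2·δc/c)² = (-2×0.0195)² = 0.00153
δQ/Q = √(0.127) = 0.356
Q = 111, so δQ = 0.356 × 111 = 39.6.

39.6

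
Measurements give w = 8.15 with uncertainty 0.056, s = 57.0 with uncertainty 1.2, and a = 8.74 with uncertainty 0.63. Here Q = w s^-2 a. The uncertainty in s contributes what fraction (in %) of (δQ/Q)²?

(δQ/Q)² = (1·δw/w)² + (-2·δs/s)² + (1·δa/a)²
  w term: (1×0.00687)² = 4.72e-05
  s term: (-2×0.0211)² = 0.00177
  a term: (1×0.0721)² = 0.00520
Total = 0.00702. Share from s = 0.00177/0.00702 = 0.253.

25.3%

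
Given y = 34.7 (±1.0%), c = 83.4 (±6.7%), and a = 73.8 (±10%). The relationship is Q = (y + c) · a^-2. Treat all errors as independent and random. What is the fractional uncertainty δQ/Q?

0.206

Let u = y + c = 118. δu = √(δy² + δc²) = √(0.120 + 31.2) = 5.60, so δu/u = 0.0474.
Q is then a monomial in u, a:
δQ/Q = √((δu/u)² + (-2·δa/a)²) = √(0.00225 + 0.0400) = 0.206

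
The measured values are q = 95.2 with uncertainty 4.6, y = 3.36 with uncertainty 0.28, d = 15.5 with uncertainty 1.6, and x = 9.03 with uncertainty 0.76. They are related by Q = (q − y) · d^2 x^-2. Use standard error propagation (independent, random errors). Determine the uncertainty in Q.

Let u = q − y = 91.8. δu = √(δq² + δy²) = √(21.2 + 0.0784) = 4.61, so δu/u = 0.0502.
Q is then a monomial in u, d, x:
δQ/Q = √((δu/u)² + (2·δd/d)² + (-2·δx/x)²) = √(0.00252 + 0.0426 + 0.0283) = 0.271
Q = 271, so δQ = 0.271 × 271 = 73.3.

73.3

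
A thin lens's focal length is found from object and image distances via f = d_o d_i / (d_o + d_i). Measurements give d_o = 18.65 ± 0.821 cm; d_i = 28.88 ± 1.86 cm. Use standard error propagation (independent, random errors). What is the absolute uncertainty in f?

0.417 cm

∂f/∂d_o = (d_i/(d_o+d_i))² = 0.369;  ∂f/∂d_i = (d_o/(d_o+d_i))² = 0.154
δf = √((∂f/∂d_o · δd_o)² + (∂f/∂d_i · δd_i)²) = √(0.0919 + 0.0820) = 0.417 cm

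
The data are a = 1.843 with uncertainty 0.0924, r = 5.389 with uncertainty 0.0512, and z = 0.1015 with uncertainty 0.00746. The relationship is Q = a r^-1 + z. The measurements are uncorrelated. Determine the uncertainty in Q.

Let p = a·r^-1 = 0.3420. δp/p = √((1·δa/a)² + (-1·δr/r)²) = √(0.00251 + 9.03e-05) = 0.0510, so δp = 0.0175.
Q = p + z: δQ = √(δp² + δz²) = √(0.000305 + 5.57e-05) = 0.0190

0.0190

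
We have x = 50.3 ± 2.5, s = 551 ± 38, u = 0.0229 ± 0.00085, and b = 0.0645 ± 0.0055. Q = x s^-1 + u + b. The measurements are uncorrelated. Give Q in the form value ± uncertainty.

0.179 ± 0.00955

Let p = x·s^-1 = 0.0913. δp/p = √((1·δx/x)² + (-1·δs/s)²) = √(0.00247 + 0.00476) = 0.0850, so δp = 0.00776.
Q = p + u + b: δQ = √(δp² + δu² + δb²) = √(6.02e-05 + 7.22e-07 + 3.02e-05) = 0.00955
Q = 0.179.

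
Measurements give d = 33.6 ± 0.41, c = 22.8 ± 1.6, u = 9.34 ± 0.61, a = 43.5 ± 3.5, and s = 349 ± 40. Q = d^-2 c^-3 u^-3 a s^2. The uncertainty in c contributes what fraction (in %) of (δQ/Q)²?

(δQ/Q)² = (-2·δd/d)² + (-3·δc/c)² + (-3·δu/u)² + (1·δa/a)² + (2·δs/s)²
  d term: (-2×0.0122)² = 0.000596
  c term: (-3×0.0702)² = 0.0443
  u term: (-3×0.0653)² = 0.0384
  a term: (1×0.0805)² = 0.00647
  s term: (2×0.115)² = 0.0525
Total = 0.142. Share from c = 0.0443/0.142 = 0.311.

31.1%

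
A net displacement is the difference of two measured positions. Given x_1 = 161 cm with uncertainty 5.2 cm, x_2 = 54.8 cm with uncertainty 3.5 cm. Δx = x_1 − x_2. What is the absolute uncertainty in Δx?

6.27 cm

Absolute uncertainties add in quadrature for a linear combination:
  (δx_1)² = 27.0;  (δx_2)² = 12.2
δΔx = √(39.3) = 6.27 cm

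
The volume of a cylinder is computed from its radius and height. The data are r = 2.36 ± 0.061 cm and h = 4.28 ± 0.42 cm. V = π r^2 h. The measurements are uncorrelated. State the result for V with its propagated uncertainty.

For a monomial V ∝ r^2, h, fractional errors add in quadrature:
  (2·δr/r)² = (2×0.0258)² = 0.00267;  (1·δh/h)² = (1×0.0981)² = 0.00963
δV/V = √(0.0123) = 0.111
V = 74.9 cm^3, so δV = 0.111 × 74.9 = 8.31 cm^3.

74.9 ± 8.31 cm^3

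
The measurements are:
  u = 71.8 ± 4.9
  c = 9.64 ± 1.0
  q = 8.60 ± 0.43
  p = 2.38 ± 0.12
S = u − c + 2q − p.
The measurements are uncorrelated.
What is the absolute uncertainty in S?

Each term contributes (cᵢ δxᵢ)² to (δS)²:
  (δu)² = 24.0;  (δc)² = 1.00;  (2·δq)² = 0.740;  (δp)² = 0.0144
δS = √(25.8) = 5.08

5.08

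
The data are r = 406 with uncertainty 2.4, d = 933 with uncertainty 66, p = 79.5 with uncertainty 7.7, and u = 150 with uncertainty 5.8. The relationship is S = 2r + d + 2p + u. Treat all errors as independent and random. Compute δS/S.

Each term contributes (cᵢ δxᵢ)² to (δS)²:
  (2·δr)² = 23.0;  (δd)² = 4360;  (2·δp)² = 237;  (δu)² = 33.6
δS = √(4650) = 68.2
S = 2050, so δS/S = 68.2/2050 = 0.0332.

0.0332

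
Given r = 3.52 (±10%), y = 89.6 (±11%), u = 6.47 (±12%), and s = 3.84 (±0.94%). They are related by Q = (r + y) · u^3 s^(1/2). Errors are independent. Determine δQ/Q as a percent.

Let w = r + y = 93.1. δw = √(δr² + δy²) = √(0.124 + 97.1) = 9.86, so δw/w = 0.106.
Q is then a monomial in w, u, s:
δQ/Q = √((δw/w)² + (3·δu/u)² + (½·δs/s)²) = √(0.0112 + 0.130 + 2.21e-05) = 0.375

37.5%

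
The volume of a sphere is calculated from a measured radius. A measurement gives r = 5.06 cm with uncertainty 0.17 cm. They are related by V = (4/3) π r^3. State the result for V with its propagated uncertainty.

543 ± 54.7 cm^3

V is a product of powers, so relative uncertainties combine in quadrature:
  (3·δr/r)² = (3×0.0336)² = 0.0102
δV/V = √(0.0102) = 0.101
V = 543 cm^3, so δV = 0.101 × 543 = 54.7 cm^3.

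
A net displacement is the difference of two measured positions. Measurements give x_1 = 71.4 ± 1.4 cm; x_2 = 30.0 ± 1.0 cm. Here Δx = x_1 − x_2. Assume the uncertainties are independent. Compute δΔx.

Δx is a linear combination, so absolute uncertainties add in quadrature:
  (δx_1)² = 1.96;  (δx_2)² = 1.00
δΔx = √(2.96) = 1.72 cm

1.72 cm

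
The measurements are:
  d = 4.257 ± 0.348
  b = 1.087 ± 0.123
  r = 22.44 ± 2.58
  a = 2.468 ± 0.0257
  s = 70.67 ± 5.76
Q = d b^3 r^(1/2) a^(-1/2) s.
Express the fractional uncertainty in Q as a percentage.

Q is a product of powers, so relative uncertainties combine in quadrature:
  (1·δd/d)² = (1×0.0817)² = 0.00668;  (3·δb/b)² = (3×0.113)² = 0.115;  (½·δr/r)² = (0.5×0.115)² = 0.00330;  (−½·δa/a)² = (-0.5×0.0104)² = 2.71e-05;  (1·δs/s)² = (1×0.0815)² = 0.00664
δQ/Q = √(0.132) = 0.363

36.3%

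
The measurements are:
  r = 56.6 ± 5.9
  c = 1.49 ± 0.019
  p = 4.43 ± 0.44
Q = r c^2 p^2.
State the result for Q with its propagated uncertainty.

2470 ± 557

Relative error in a monomial: (δQ/Q)² = Σ (nᵢ · δxᵢ/xᵢ)².
  (1·δr/r)² = (1×0.104)² = 0.0109;  (2·δc/c)² = (2×0.0128)² = 0.000650;  (2·δp/p)² = (2×0.0993)² = 0.0395
δQ/Q = √(0.0510) = 0.226
Q = 2470, so δQ = 0.226 × 2470 = 557.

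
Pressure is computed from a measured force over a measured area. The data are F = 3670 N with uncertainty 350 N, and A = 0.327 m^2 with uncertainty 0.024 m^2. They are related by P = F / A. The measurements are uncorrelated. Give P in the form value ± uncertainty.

Each factor contributes (exponent × relative error)² to (δP/P)²:
  (1·δF/F)² = (1×0.0954)² = 0.00910;  (-1·δA/A)² = (-1×0.0734)² = 0.00539
δP/P = √(0.0145) = 0.120
P = 11200 Pa, so δP = 0.120 × 11200 = 1350 Pa.

11200 ± 1350 Pa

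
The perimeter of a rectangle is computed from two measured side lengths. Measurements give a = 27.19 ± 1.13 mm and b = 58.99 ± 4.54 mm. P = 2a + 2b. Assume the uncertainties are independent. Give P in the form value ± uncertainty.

172.4 ± 9.36 mm

Each term contributes (cᵢ δxᵢ)² to (δP)²:
  (2·δa)² = 5.11;  (2·δb)² = 82.4
δP = √(87.6) = 9.36 mm
P = 172.4 mm.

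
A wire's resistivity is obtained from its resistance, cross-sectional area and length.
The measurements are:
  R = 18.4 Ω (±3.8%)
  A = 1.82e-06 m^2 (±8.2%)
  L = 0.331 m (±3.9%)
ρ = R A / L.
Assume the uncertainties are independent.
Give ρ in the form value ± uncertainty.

Each factor contributes (exponent × relative error)² to (δρ/ρ)²:
  (1·δR/R)² = (1×0.0380)² = 0.00144;  (1·δA/A)² = (1×0.0820)² = 0.00672;  (-1·δL/L)² = (-1×0.0390)² = 0.00152
δρ/ρ = √(0.00969) = 0.0984
ρ = 0.000101 Ω·m, so δρ = 0.0984 × 0.000101 = 9.96e-06 Ω·m.

(1.01 ± 0.0996) × 10^-4 Ω·m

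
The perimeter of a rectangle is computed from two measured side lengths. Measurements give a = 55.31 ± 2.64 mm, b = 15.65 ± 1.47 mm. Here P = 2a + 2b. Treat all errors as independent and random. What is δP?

6.04 mm

Sums and differences: (δP)² = Σ (cᵢ δxᵢ)².
  (2·δa)² = 27.9;  (2·δb)² = 8.64
δP = √(36.5) = 6.04 mm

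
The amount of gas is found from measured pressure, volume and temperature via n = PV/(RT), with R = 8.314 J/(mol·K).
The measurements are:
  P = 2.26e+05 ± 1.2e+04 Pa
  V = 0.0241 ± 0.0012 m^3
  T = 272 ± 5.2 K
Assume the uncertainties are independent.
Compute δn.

0.181 mol

n is a product of powers, so relative uncertainties combine in quadrature:
  (1·δP/P)² = (1×0.0531)² = 0.00282;  (1·δV/V)² = (1×0.0498)² = 0.00248;  (-1·δT/T)² = (-1×0.0191)² = 0.000365
δn/n = √(0.00566) = 0.0753
n = 2.41 mol, so δn = 0.0753 × 2.41 = 0.181 mol.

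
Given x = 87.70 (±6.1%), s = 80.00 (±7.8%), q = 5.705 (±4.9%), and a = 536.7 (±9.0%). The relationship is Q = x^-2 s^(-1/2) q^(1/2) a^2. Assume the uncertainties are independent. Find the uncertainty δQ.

Q is a product of powers, so relative uncertainties combine in quadrature:
  (-2·δx/x)² = (-2×0.0610)² = 0.0149;  (−½·δs/s)² = (-0.5×0.0780)² = 0.00152;  (½·δq/q)² = (0.5×0.0490)² = 0.000600;  (2·δa/a)² = (2×0.0900)² = 0.0324
δQ/Q = √(0.0494) = 0.222
Q = 10.00, so δQ = 0.222 × 10.00 = 2.22.

2.22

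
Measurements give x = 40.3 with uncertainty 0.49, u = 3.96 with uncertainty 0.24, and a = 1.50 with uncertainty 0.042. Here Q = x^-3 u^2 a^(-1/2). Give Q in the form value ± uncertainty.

For a monomial Q ∝ x^-3, u^2, a^(-1/2), fractional errors add in quadrature:
  (-3·δx/x)² = (-3×0.0122)² = 0.00133;  (2·δu/u)² = (2×0.0606)² = 0.0147;  (−½·δa/a)² = (-0.5×0.0280)² = 0.000196
δQ/Q = √(0.0162) = 0.127
Q = 0.000196, so δQ = 0.127 × 0.000196 = 2.49e-05.

(1.96 ± 0.249) × 10^-4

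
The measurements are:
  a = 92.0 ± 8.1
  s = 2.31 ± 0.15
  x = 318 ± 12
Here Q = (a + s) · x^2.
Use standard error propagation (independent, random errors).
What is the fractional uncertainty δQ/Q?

0.114

Let u = a + s = 94.3. δu = √(δa² + δs²) = √(65.6 + 0.0225) = 8.10, so δu/u = 0.0859.
Q is then a monomial in u, x:
δQ/Q = √((δu/u)² + (2·δx/x)²) = √(0.00738 + 0.00570) = 0.114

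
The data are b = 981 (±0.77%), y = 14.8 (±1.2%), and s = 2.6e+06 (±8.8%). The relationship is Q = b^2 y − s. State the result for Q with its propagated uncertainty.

(1.16 ± 0.0360) × 10^7

Let p = b^2·y = 1.42e+07. δp/p = √((2·δb/b)² + (1·δy/y)²) = √(0.000237 + 0.000144) = 0.0195, so δp = 2.78e+05.
Q = p − s: δQ = √(δp² + δs²) = √(7.73e+10 + 5.23e+10) = 3.6e+05
Q = 1.16e+07.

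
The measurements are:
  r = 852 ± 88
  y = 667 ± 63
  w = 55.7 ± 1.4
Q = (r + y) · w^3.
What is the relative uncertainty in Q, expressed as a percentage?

Let u = r + y = 1520. δu = √(δr² + δy²) = √(7740 + 3970) = 108, so δu/u = 0.0712.
Q is then a monomial in u, w:
δQ/Q = √((δu/u)² + (3·δw/w)²) = √(0.00508 + 0.00569) = 0.104

10.4%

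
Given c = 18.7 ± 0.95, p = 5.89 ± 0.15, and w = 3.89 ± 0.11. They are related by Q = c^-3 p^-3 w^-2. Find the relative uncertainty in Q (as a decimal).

0.180

Each factor contributes (exponent × relative error)² to (δQ/Q)²:
  (-3·δc/c)² = (-3×0.0508)² = 0.0232;  (-3·δp/p)² = (-3×0.0255)² = 0.00584;  (-2·δw/w)² = (-2×0.0283)² = 0.00320
δQ/Q = √(0.0323) = 0.180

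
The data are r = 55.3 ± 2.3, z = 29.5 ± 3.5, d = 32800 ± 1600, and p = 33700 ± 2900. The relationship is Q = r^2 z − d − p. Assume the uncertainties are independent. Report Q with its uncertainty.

Let w = r^2·z = 90200. δw/w = √((2·δr/r)² + (1·δz/z)²) = √(0.00692 + 0.0141) = 0.145, so δw = 13100.
Q = w − d − p: δQ = √(δw² + δd² + δp²) = √(1.71e+08 + 2.56e+06 + 8.41e+06) = 13500
Q = 23700.

23700 ± 13500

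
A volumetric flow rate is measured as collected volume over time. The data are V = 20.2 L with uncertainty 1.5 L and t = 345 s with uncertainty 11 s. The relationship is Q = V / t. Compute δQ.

Q is a product of powers, so relative uncertainties combine in quadrature:
  (1·δV/V)² = (1×0.0743)² = 0.00551;  (-1·δt/t)² = (-1×0.0319)² = 0.00102
δQ/Q = √(0.00653) = 0.0808
Q = 0.0586 L/s, so δQ = 0.0808 × 0.0586 = 0.00473 L/s.

0.00473 L/s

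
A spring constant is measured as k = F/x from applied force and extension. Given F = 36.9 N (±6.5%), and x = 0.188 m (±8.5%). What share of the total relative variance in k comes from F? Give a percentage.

(δk/k)² = (1·δF/F)² + (-1·δx/x)²
  F term: (1×0.0650)² = 0.00423
  x term: (-1×0.0850)² = 0.00723
Total = 0.0115. Share from F = 0.00423/0.0115 = 0.369.

36.9%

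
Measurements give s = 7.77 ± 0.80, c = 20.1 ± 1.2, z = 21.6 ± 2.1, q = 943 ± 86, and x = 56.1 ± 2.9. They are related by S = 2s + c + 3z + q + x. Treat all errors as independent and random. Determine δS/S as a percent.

S is a linear combination, so absolute uncertainties add in quadrature:
  (2·δs)² = 2.56;  (δc)² = 1.44;  (3·δz)² = 39.7;  (δq)² = 7400;  (δx)² = 8.41
δS = √(7450) = 86.3
S = 1100, so δS/S = 86.3/1100 = 0.0785.

7.85%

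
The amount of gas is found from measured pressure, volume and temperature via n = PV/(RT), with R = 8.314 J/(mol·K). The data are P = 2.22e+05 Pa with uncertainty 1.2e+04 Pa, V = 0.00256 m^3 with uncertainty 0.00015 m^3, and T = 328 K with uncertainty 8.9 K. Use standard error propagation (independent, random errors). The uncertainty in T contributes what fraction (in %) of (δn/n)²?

10.4%

(δn/n)² = (1·δP/P)² + (1·δV/V)² + (-1·δT/T)²
  P term: (1×0.0541)² = 0.00292
  V term: (1×0.0586)² = 0.00343
  T term: (-1×0.0271)² = 0.000736
Total = 0.00709. Share from T = 0.000736/0.00709 = 0.104.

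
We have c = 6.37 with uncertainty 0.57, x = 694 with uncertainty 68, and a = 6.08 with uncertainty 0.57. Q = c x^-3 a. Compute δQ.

Relative error in a monomial: (δQ/Q)² = Σ (nᵢ · δxᵢ/xᵢ)².
  (1·δc/c)² = (1×0.0895)² = 0.00801;  (-3·δx/x)² = (-3×0.0980)² = 0.0864;  (1·δa/a)² = (1×0.0937)² = 0.00879
δQ/Q = √(0.103) = 0.321
Q = 1.16e-07, so δQ = 0.321 × 1.16e-07 = 3.72e-08.

3.72e-08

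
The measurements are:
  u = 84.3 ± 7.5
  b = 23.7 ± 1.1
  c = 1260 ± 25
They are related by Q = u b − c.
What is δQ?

Let p = u·b = 2000. δp/p = √((1·δu/u)² + (1·δb/b)²) = √(0.00792 + 0.00215) = 0.100, so δp = 200.
Q = p − c: δQ = √(δp² + δc²) = √(40200 + 625) = 202

202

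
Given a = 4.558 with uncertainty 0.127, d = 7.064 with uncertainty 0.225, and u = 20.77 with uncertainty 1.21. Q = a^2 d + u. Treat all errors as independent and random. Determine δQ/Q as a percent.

Let p = a^2·d = 146.8. δp/p = √((2·δa/a)² + (1·δd/d)²) = √(0.00311 + 0.00101) = 0.0642, so δp = 9.42.
Q = p + u: δQ = √(δp² + δu²) = √(88.7 + 1.46) = 9.50
Q = 167.5, so δQ/Q = 9.50/167.5 = 0.0567.

5.67%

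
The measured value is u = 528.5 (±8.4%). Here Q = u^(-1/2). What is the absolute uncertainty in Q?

0.00183

Q is a product of powers, so relative uncertainties combine in quadrature:
  (−½·δu/u)² = (-0.5×0.0840)² = 0.00176
δQ/Q = √(0.00176) = 0.0420
Q = 0.04350, so δQ = 0.0420 × 0.04350 = 0.00183.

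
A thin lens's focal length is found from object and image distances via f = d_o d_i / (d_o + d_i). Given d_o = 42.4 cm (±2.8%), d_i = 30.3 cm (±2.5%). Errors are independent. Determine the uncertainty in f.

∂f/∂d_o = (d_i/(d_o+d_i))² = 0.174;  ∂f/∂d_i = (d_o/(d_o+d_i))² = 0.340
δf = √((∂f/∂d_o · δd_o)² + (∂f/∂d_i · δd_i)²) = √(0.0425 + 0.0664) = 0.330 cm

0.330 cm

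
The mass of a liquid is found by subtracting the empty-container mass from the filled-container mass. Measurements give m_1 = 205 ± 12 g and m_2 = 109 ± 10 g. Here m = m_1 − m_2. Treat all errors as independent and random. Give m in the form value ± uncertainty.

96.0 ± 15.6 g

Sums and differences: (δm)² = Σ (cᵢ δxᵢ)².
  (δm_1)² = 144;  (δm_2)² = 100
δm = √(244) = 15.6 g
m = 96.0 g.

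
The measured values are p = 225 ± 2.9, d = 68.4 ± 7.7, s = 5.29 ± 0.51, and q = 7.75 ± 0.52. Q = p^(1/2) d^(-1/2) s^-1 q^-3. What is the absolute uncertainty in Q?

0.000170

Each factor contributes (exponent × relative error)² to (δQ/Q)²:
  (½·δp/p)² = (0.5×0.0129)² = 4.15e-05;  (−½·δd/d)² = (-0.5×0.113)² = 0.00317;  (-1·δs/s)² = (-1×0.0964)² = 0.00929;  (-3·δq/q)² = (-3×0.0671)² = 0.0405
δQ/Q = √(0.0530) = 0.230
Q = 0.000737, so δQ = 0.230 × 0.000737 = 0.000170.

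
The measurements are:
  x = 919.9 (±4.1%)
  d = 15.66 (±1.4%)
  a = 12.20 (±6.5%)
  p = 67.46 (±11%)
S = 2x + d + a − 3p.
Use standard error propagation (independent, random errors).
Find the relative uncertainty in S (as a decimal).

For a sum/difference, combine absolute errors in quadrature:
  (2·δx)² = 5690;  (δd)² = 0.0481;  (δa)² = 0.629;  (3·δp)² = 496
δS = √(6190) = 78.7
S = 1665, so δS/S = 78.7/1665 = 0.0472.

0.0472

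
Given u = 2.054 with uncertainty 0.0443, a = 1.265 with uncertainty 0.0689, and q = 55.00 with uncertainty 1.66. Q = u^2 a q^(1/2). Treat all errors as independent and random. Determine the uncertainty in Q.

2.81

Since Q is a product/quotient, work with relative uncertainties:
  (2·δu/u)² = (2×0.0216)² = 0.00186;  (1·δa/a)² = (1×0.0545)² = 0.00297;  (½·δq/q)² = (0.5×0.0302)² = 0.000228
δQ/Q = √(0.00505) = 0.0711
Q = 39.58, so δQ = 0.0711 × 39.58 = 2.81.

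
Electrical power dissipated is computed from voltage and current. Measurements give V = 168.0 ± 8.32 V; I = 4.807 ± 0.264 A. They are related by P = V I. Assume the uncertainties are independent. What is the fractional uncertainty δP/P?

0.0740

For a monomial P ∝ V, I, fractional errors add in quadrature:
  (1·δV/V)² = (1×0.0495)² = 0.00245;  (1·δI/I)² = (1×0.0549)² = 0.00302
δP/P = √(0.00547) = 0.0740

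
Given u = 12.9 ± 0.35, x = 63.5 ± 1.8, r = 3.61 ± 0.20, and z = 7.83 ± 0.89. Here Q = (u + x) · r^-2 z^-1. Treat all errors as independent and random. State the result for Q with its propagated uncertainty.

Let w = u + x = 76.4. δw = √(δu² + δx²) = √(0.122 + 3.24) = 1.83, so δw/w = 0.0240.
Q is then a monomial in w, r, z:
δQ/Q = √((δw/w)² + (-2·δr/r)² + (-1·δz/z)²) = √(0.000576 + 0.0123 + 0.0129) = 0.161
Q = 0.749, so δQ = 0.161 × 0.749 = 0.120.

0.749 ± 0.120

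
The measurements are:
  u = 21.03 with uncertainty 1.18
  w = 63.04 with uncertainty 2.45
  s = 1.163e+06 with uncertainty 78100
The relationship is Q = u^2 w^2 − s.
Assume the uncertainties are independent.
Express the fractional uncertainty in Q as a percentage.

42.4%

Let p = u^2·w^2 = 1.758e+06. δp/p = √((2·δu/u)² + (2·δw/w)²) = √(0.0126 + 0.00604) = 0.137, so δp = 2.4e+05.
Q = p − s: δQ = √(δp² + δs²) = √(5.76e+10 + 6.1e+09) = 2.52e+05
Q = 594600, so δQ/Q = 2.52e+05/594600 = 0.424.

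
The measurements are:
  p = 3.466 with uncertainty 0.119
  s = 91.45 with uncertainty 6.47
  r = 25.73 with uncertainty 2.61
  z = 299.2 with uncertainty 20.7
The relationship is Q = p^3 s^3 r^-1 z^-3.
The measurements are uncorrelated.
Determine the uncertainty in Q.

Each factor contributes (exponent × relative error)² to (δQ/Q)²:
  (3·δp/p)² = (3×0.0343)² = 0.0106;  (3·δs/s)² = (3×0.0707)² = 0.0450;  (-1·δr/r)² = (-1×0.101)² = 0.0103;  (-3·δz/z)² = (-3×0.0692)² = 0.0431
δQ/Q = √(0.109) = 0.330
Q = 0.04621, so δQ = 0.330 × 0.04621 = 0.0153.

0.0153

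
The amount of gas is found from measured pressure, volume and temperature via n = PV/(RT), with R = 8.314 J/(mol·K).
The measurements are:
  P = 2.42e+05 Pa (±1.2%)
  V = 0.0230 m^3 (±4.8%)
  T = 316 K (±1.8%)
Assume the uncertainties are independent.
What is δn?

0.112 mol

For a monomial n ∝ P, V, T^-1, fractional errors add in quadrature:
  (1·δP/P)² = (1×0.0120)² = 0.000144;  (1·δV/V)² = (1×0.0480)² = 0.00230;  (-1·δT/T)² = (-1×0.0180)² = 0.000324
δn/n = √(0.00277) = 0.0526
n = 2.12 mol, so δn = 0.0526 × 2.12 = 0.112 mol.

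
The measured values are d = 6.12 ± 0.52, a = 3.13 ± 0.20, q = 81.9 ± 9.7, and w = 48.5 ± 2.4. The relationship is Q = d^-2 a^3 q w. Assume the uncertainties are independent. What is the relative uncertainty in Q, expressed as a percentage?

28.7%

For a monomial Q ∝ d^-2, a^3, q, w, fractional errors add in quadrature:
  (-2·δd/d)² = (-2×0.0850)² = 0.0289;  (3·δa/a)² = (3×0.0639)² = 0.0367;  (1·δq/q)² = (1×0.118)² = 0.0140;  (1·δw/w)² = (1×0.0495)² = 0.00245
δQ/Q = √(0.0821) = 0.287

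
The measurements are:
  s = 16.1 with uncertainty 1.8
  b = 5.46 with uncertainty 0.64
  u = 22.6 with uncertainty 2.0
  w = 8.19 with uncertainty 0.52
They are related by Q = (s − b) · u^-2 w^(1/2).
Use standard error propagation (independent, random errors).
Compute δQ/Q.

Let h = s − b = 10.6. δh = √(δs² + δb²) = √(3.24 + 0.410) = 1.91, so δh/h = 0.180.
Q is then a monomial in h, u, w:
δQ/Q = √((δh/h)² + (-2·δu/u)² + (½·δw/w)²) = √(0.0322 + 0.0313 + 0.00101) = 0.254

0.254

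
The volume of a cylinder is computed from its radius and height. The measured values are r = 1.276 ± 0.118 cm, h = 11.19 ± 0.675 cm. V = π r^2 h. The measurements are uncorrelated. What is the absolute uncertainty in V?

For a monomial V ∝ r^2, h, fractional errors add in quadrature:
  (2·δr/r)² = (2×0.0925)² = 0.0342;  (1·δh/h)² = (1×0.0603)² = 0.00364
δV/V = √(0.0378) = 0.195
V = 57.24 cm^3, so δV = 0.195 × 57.24 = 11.1 cm^3.

11.1 cm^3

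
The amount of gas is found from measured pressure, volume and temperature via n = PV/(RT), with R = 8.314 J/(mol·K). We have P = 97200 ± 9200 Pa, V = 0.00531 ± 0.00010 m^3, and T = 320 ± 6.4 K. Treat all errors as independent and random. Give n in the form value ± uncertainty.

For a monomial n ∝ P, V, T^-1, fractional errors add in quadrature:
  (1·δP/P)² = (1×0.0947)² = 0.00896;  (1·δV/V)² = (1×0.0188)² = 0.000355;  (-1·δT/T)² = (-1×0.0200)² = 0.000400
δn/n = √(0.00971) = 0.0986
n = 0.194 mol, so δn = 0.0986 × 0.194 = 0.0191 mol.

0.194 ± 0.0191 mol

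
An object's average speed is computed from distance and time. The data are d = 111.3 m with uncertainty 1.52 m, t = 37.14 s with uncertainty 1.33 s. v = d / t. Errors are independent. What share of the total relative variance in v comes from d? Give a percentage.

12.7%

(δv/v)² = (1·δd/d)² + (-1·δt/t)²
  d term: (1×0.0137)² = 0.000187
  t term: (-1×0.0358)² = 0.00128
Total = 0.00147. Share from d = 0.000187/0.00147 = 0.127.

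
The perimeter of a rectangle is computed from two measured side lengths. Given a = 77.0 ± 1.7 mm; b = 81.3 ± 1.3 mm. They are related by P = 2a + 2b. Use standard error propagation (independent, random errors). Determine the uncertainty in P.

Each term contributes (cᵢ δxᵢ)² to (δP)²:
  (2·δa)² = 11.6;  (2·δb)² = 6.76
δP = √(18.3) = 4.28 mm

4.28 mm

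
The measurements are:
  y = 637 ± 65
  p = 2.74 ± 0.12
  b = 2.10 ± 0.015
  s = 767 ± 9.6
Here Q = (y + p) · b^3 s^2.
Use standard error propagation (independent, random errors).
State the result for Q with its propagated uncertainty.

Let u = y + p = 640. δu = √(δy² + δp²) = √(4220 + 0.0144) = 65.0, so δu/u = 0.102.
Q is then a monomial in u, b, s:
δQ/Q = √((δu/u)² + (3·δb/b)² + (2·δs/s)²) = √(0.0103 + 0.000459 + 0.000627) = 0.107
Q = 3.49e+09, so δQ = 0.107 × 3.49e+09 = 3.72e+08.

(3.49 ± 0.372) × 10^9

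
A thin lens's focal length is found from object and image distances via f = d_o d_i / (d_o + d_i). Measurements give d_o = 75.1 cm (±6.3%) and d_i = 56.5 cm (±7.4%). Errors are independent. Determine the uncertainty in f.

1.62 cm

∂f/∂d_o = (d_i/(d_o+d_i))² = 0.184;  ∂f/∂d_i = (d_o/(d_o+d_i))² = 0.326
δf = √((∂f/∂d_o · δd_o)² + (∂f/∂d_i · δd_i)²) = √(0.761 + 1.85) = 1.62 cm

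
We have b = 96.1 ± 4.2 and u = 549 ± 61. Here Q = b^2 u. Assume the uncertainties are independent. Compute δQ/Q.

For a monomial Q ∝ b^2, u, fractional errors add in quadrature:
  (2·δb/b)² = (2×0.0437)² = 0.00764;  (1·δu/u)² = (1×0.111)² = 0.0123
δQ/Q = √(0.0200) = 0.141

0.141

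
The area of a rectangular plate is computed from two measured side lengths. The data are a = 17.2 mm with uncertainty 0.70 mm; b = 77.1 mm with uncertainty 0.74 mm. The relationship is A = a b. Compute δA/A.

Relative error in a monomial: (δA/A)² = Σ (nᵢ · δxᵢ/xᵢ)².
  (1·δa/a)² = (1×0.0407)² = 0.00166;  (1·δb/b)² = (1×0.00960)² = 9.21e-05
δA/A = √(0.00175) = 0.0418

0.0418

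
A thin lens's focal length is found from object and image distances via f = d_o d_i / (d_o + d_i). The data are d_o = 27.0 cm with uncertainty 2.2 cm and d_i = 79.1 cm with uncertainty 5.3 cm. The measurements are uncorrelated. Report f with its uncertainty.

∂f/∂d_o = (d_i/(d_o+d_i))² = 0.556;  ∂f/∂d_i = (d_o/(d_o+d_i))² = 0.0648
δf = √((∂f/∂d_o · δd_o)² + (∂f/∂d_i · δd_i)²) = √(1.50 + 0.118) = 1.27 cm
f = 20.1 cm.

20.1 ± 1.27 cm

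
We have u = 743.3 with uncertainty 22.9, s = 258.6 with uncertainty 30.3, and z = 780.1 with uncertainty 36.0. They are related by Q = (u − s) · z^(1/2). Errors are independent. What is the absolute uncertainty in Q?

1110

Let w = u − s = 484.7. δw = √(δu² + δs²) = √(524 + 918) = 38.0, so δw/w = 0.0784.
Q is then a monomial in w, z:
δQ/Q = √((δw/w)² + (½·δz/z)²) = √(0.00614 + 0.000532) = 0.0817
Q = 13540, so δQ = 0.0817 × 13540 = 1110.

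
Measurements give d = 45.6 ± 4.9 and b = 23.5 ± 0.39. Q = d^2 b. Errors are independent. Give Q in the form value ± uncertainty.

48900 ± 10500

For a monomial Q ∝ d^2, b, fractional errors add in quadrature:
  (2·δd/d)² = (2×0.107)² = 0.0462;  (1·δb/b)² = (1×0.0166)² = 0.000275
δQ/Q = √(0.0465) = 0.216
Q = 48900, so δQ = 0.216 × 48900 = 10500.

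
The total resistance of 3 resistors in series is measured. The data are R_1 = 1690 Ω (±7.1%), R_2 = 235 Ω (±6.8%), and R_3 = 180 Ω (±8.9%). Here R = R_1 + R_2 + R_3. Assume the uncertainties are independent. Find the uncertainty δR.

122 Ω

R is a linear combination, so absolute uncertainties add in quadrature:
  (δR_1)² = 14400;  (δR_2)² = 255;  (δR_3)² = 257
δR = √(14900) = 122 Ω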